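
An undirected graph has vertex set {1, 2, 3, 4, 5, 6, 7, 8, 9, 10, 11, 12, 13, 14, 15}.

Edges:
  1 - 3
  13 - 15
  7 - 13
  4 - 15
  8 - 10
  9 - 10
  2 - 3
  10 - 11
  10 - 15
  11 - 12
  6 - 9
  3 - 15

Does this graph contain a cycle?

No

DFS, tracking each vertex's parent; an edge to a visited non-parent vertex closes a cycle.
Start from 7:
visit 7 (parent –)
  visit 13 (parent 7)
    visit 15 (parent 13)
      15–13: parent, skip
      visit 3 (parent 15)
        visit 2 (parent 3)
          2–3: parent, skip
        visit 1 (parent 3)
          1–3: parent, skip
        3–15: parent, skip
      visit 4 (parent 15)
        4–15: parent, skip
      visit 10 (parent 15)
        visit 9 (parent 10)
          9–10: parent, skip
          visit 6 (parent 9)
            6–9: parent, skip
        visit 8 (parent 10)
          8–10: parent, skip
        visit 11 (parent 10)
          visit 12 (parent 11)
            12–11: parent, skip
          11–10: parent, skip
        10–15: parent, skip
    13–7: parent, skip
visit 5 (parent –)
visit 14 (parent –)
No non-parent visited neighbor found — the graph is a forest.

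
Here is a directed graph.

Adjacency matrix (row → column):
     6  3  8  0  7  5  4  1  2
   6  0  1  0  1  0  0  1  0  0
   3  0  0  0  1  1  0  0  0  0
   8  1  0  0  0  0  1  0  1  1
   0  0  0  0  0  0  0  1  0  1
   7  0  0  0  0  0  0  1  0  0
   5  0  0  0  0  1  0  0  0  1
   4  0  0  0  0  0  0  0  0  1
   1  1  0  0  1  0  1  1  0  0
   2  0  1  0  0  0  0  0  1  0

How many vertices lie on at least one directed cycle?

A vertex is on a directed cycle iff it belongs to a strongly connected component of size ≥ 2 (or has a self-loop).
The vertices on cycles are {0, 1, 2, 3, 4, 5, 6, 7} — 8 in total.

8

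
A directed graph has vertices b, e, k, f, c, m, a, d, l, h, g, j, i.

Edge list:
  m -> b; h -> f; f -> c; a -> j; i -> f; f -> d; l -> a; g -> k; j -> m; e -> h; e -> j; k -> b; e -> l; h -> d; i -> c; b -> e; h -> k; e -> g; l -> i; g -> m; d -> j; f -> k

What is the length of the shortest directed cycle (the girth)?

4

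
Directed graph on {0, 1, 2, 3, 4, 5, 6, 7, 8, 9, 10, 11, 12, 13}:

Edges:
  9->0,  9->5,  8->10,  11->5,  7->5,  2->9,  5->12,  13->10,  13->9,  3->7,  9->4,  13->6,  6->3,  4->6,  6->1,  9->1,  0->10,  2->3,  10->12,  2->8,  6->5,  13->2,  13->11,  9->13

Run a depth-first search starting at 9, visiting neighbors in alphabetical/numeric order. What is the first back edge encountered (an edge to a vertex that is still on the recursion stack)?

DFS from 9 (visiting neighbors in alphabetical/numeric order); mark gray on enter, black on exit:
9 gray
  0 gray
    10 gray
      12 gray
      12 black
    10 black
  0 black
  1 gray
  1 black
  4 gray
    6 gray
      6→1: 1 black — skip
      3 gray
        7 gray
          5 gray
            5→12: 12 black — skip
          5 black
        7 black
      3 black
      6→5: 5 black — skip
    6 black
  4 black
  9→5: 5 black — skip
  13 gray
    2 gray
      2→3: 3 black — skip
      8 gray
        8→10: 10 black — skip
      8 black
      2→9: 9 is gray → back edge
First back edge: 2 → 9.

2→9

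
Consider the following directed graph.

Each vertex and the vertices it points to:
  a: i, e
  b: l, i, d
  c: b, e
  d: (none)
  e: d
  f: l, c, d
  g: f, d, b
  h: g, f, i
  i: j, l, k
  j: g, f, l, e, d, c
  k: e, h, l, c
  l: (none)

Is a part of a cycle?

No

a lies on a cycle iff there is a path from a back to itself.
Exploring from a, it never reaches itself; equivalently, its strongly connected component is a singleton.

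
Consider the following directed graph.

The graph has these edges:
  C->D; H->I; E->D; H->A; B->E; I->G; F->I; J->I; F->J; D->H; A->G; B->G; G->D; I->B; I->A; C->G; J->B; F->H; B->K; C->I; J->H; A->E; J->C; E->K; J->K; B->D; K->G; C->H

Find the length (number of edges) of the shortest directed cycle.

For each vertex v, BFS finds the shortest path from v back to v.
The shortest such closed walk is B → D → H → I → B, length 4.

4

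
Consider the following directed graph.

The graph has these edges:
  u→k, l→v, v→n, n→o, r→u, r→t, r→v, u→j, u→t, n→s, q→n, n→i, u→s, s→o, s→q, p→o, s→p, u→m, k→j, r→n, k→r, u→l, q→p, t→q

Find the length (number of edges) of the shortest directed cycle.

3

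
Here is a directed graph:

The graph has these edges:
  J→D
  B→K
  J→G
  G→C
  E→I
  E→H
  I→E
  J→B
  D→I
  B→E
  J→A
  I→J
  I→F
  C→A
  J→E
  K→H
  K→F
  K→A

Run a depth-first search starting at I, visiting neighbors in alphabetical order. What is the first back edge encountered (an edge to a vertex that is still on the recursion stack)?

E→I

DFS from I (visiting neighbors in alphabetical order); mark gray on enter, black on exit:
I gray
  E gray
    H gray
    H black
    E→I: I is gray → back edge
First back edge: E → I.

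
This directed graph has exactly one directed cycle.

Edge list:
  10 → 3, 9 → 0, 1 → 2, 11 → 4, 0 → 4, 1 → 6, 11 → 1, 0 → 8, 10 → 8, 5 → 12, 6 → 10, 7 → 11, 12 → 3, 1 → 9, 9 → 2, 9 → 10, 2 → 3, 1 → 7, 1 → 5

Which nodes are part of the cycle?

1, 7, 11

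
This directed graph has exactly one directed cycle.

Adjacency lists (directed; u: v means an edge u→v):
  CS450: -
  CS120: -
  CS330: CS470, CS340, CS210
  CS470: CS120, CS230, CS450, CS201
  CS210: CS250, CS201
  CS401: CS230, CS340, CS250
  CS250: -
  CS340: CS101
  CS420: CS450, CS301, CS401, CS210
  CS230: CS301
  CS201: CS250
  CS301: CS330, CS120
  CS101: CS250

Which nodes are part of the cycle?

CS230, CS301, CS330, CS470

DFS with gray/black marking from CS301:
CS301 gray
  CS330 gray
    CS470 gray
      CS120 gray
      CS120 black
      CS230 gray
        CS230→CS301: CS301 is gray → back edge
Back edge closes the cycle CS301 → CS330 → CS470 → CS230 → CS301; its vertices are {CS230, CS301, CS330, CS470}.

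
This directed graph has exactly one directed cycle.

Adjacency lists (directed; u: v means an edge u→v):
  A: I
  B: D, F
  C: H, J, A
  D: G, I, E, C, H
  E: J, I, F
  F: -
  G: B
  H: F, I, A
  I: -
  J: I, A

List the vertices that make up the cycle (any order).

B, D, G

DFS with gray/black marking from D:
D gray
  G gray
    B gray
      B→D: D is gray → back edge
Back edge closes the cycle D → G → B → D; its vertices are {B, D, G}.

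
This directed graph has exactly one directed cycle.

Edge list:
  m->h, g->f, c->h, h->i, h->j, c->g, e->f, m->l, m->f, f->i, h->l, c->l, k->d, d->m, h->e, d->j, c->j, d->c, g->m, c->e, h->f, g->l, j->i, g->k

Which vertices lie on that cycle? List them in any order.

DFS with gray/black marking from d:
d gray
  j gray
    i gray
    i black
  j black
  c gray
    g gray
      f gray
        f→i: i black — skip
      f black
      k gray
        k→d: d is gray → back edge
Back edge closes the cycle d → c → g → k → d; its vertices are {c, d, g, k}.

c, d, g, k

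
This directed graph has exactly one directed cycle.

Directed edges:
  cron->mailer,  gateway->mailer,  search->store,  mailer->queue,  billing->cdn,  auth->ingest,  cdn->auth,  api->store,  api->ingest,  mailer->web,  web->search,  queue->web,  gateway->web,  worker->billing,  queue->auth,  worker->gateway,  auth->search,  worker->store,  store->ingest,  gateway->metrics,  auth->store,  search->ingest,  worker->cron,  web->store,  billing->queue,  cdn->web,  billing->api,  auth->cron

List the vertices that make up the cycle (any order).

auth, cron, queue, mailer

DFS with gray/black marking from mailer:
mailer gray
  web gray
    search gray
      store gray
        ingest gray
        ingest black
      store black
      search→ingest: ingest black — skip
    search black
    web→store: store black — skip
  web black
  queue gray
    auth gray
      cron gray
        cron→mailer: mailer is gray → back edge
Back edge closes the cycle mailer → queue → auth → cron → mailer; its vertices are {auth, cron, queue, mailer}.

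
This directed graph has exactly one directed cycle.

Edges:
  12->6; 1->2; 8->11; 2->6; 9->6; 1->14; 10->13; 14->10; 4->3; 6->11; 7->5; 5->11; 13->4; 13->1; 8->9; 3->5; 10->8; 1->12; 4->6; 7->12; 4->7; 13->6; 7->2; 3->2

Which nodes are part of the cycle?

1, 10, 13, 14

DFS with gray/black marking from 13:
13 gray
  1 gray
    12 gray
      6 gray
        11 gray
        11 black
      6 black
    12 black
    2 gray
      2→6: 6 black — skip
    2 black
    14 gray
      10 gray
        10→13: 13 is gray → back edge
Back edge closes the cycle 13 → 1 → 14 → 10 → 13; its vertices are {1, 10, 13, 14}.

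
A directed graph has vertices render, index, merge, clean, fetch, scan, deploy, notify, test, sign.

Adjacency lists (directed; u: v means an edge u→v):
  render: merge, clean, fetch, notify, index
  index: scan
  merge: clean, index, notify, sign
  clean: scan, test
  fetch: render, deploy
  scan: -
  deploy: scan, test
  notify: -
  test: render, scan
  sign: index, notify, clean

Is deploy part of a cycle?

Yes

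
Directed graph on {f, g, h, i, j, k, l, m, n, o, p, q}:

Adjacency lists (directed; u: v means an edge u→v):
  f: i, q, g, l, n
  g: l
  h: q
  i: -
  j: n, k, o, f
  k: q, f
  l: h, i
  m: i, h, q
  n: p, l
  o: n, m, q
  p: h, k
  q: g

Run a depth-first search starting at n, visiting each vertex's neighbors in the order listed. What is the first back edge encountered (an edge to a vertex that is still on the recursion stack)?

l->h

DFS from n (visiting each vertex's neighbors in the order listed); mark gray on enter, black on exit:
n gray
  p gray
    h gray
      q gray
        g gray
          l gray
            l→h: h is gray → back edge
First back edge: l → h.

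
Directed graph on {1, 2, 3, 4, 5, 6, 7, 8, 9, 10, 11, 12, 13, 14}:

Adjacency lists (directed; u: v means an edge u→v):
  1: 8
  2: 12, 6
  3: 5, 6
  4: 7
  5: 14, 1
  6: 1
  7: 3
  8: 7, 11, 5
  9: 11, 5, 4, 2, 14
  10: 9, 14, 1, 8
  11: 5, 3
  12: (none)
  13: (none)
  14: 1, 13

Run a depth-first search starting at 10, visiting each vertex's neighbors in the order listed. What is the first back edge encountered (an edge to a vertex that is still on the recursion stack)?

3→5

DFS from 10 (visiting each vertex's neighbors in the order listed); mark gray on enter, black on exit:
10 gray
  9 gray
    11 gray
      5 gray
        14 gray
          1 gray
            8 gray
              7 gray
                3 gray
                  3→5: 5 is gray → back edge
First back edge: 3 → 5.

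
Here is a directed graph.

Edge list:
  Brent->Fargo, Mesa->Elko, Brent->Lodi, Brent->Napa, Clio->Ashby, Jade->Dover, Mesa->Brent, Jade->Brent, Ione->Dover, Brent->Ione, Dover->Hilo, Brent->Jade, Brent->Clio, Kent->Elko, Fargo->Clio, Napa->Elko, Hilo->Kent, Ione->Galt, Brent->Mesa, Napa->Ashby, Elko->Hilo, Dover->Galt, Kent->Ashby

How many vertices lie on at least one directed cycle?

A vertex is on a directed cycle iff it belongs to a strongly connected component of size ≥ 2 (or has a self-loop).
The vertices on cycles are {Elko, Hilo, Jade, Kent, Mesa, Brent} — 6 in total.

6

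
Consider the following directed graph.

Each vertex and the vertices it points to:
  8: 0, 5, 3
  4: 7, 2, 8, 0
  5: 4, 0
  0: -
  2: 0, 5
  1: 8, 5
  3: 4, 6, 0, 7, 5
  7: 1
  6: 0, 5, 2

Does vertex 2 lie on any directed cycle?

Yes

2 is on a cycle iff 2 can reach itself via ≥1 edge.
2 → 5 → 4 → 2 — yes.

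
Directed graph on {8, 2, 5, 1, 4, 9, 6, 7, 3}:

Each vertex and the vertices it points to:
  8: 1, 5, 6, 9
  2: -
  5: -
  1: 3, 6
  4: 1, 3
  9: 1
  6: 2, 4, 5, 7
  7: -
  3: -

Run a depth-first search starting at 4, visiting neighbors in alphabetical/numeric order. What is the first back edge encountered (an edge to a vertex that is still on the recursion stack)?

DFS from 4 (visiting neighbors in alphabetical/numeric order); mark gray on enter, black on exit:
4 gray
  1 gray
    3 gray
    3 black
    6 gray
      2 gray
      2 black
      6→4: 4 is gray → back edge
First back edge: 6 → 4.

6→4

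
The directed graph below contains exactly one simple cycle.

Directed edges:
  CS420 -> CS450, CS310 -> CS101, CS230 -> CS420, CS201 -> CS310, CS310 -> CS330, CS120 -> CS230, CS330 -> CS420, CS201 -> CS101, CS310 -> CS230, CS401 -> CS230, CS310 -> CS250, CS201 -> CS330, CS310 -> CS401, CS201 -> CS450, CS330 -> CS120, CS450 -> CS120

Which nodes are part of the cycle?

DFS with gray/black marking from CS450:
CS450 gray
  CS120 gray
    CS230 gray
      CS420 gray
        CS420→CS450: CS450 is gray → back edge
Back edge closes the cycle CS450 → CS120 → CS230 → CS420 → CS450; its vertices are {CS120, CS230, CS420, CS450}.

CS120, CS230, CS420, CS450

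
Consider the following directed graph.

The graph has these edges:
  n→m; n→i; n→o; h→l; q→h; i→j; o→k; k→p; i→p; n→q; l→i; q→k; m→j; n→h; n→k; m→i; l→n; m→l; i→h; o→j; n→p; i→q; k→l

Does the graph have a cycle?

Yes

DFS with white/gray/black marking, starting from p:
p gray
p black
h gray
  l gray
    n gray
      m gray
        m→l: l is gray → back edge
Back edge found, so a cycle exists: l → n → m → l.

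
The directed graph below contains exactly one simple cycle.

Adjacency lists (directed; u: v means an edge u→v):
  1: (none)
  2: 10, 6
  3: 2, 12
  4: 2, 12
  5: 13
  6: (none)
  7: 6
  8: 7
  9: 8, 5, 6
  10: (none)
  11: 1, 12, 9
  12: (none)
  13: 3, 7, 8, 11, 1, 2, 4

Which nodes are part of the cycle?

5, 9, 11, 13

DFS with gray/black marking from 13:
13 gray
  3 gray
    2 gray
      10 gray
      10 black
      6 gray
      6 black
    2 black
    12 gray
    12 black
  3 black
  7 gray
    7→6: 6 black — skip
  7 black
  8 gray
    8→7: 7 black — skip
  8 black
  11 gray
    1 gray
    1 black
    11→12: 12 black — skip
    9 gray
      9→8: 8 black — skip
      5 gray
        5→13: 13 is gray → back edge
Back edge closes the cycle 13 → 11 → 9 → 5 → 13; its vertices are {5, 9, 11, 13}.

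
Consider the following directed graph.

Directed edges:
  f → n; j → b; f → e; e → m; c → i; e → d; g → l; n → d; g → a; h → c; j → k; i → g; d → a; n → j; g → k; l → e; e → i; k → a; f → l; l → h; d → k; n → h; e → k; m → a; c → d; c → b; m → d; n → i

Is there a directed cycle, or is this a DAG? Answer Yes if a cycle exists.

Yes

DFS with white/gray/black marking, starting from f:
f gray
  l gray
    e gray
      k gray
        a gray
        a black
      k black
      d gray
        d→k: k black — skip
        d→a: a black — skip
      d black
      m gray
        m→a: a black — skip
        m→d: d black — skip
      m black
      i gray
        g gray
          g→a: a black — skip
          g→l: l is gray → back edge
Back edge found, so a cycle exists: l → e → i → g → l.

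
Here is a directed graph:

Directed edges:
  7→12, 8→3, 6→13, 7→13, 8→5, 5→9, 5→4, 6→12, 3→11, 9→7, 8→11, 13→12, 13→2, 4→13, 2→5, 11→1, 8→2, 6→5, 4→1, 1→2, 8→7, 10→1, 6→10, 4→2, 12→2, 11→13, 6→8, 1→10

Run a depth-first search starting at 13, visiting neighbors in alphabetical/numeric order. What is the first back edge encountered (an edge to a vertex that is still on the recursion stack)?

DFS from 13 (visiting neighbors in alphabetical/numeric order); mark gray on enter, black on exit:
13 gray
  2 gray
    5 gray
      4 gray
        1 gray
          1→2: 2 is gray → back edge
First back edge: 1 → 2.

1->2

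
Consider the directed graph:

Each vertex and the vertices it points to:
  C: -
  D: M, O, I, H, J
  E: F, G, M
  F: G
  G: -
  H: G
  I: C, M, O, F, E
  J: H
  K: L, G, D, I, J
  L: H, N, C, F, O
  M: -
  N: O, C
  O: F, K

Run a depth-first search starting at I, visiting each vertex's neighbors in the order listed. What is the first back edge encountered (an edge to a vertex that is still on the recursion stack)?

N->O

DFS from I (visiting each vertex's neighbors in the order listed); mark gray on enter, black on exit:
I gray
  C gray
  C black
  M gray
  M black
  O gray
    F gray
      G gray
      G black
    F black
    K gray
      L gray
        H gray
          H→G: G black — skip
        H black
        N gray
          N→O: O is gray → back edge
First back edge: N → O.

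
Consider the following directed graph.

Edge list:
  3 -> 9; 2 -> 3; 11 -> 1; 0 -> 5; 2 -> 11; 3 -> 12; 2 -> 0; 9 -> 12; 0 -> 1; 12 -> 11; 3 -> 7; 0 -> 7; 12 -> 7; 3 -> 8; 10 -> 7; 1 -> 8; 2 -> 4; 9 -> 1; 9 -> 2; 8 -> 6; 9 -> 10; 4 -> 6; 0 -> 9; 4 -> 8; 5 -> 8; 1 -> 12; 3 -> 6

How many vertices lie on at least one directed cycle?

7

A vertex is on a directed cycle iff it belongs to a strongly connected component of size ≥ 2 (or has a self-loop).
The vertices on cycles are {0, 1, 2, 3, 9, 11, 12} — 7 in total.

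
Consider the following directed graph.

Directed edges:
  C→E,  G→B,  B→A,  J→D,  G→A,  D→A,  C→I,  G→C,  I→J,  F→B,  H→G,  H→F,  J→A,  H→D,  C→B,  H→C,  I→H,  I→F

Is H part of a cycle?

H is on a cycle iff H can reach itself via ≥1 edge.
H → C → I → H — yes.

Yes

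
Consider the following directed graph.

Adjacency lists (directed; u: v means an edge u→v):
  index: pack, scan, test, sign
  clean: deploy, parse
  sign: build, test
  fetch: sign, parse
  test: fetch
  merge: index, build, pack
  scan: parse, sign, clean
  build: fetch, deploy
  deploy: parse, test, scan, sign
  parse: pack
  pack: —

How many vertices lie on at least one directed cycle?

7

A vertex is on a directed cycle iff it belongs to a strongly connected component of size ≥ 2 (or has a self-loop).
The vertices on cycles are {scan, sign, test, build, clean, fetch, deploy} — 7 in total.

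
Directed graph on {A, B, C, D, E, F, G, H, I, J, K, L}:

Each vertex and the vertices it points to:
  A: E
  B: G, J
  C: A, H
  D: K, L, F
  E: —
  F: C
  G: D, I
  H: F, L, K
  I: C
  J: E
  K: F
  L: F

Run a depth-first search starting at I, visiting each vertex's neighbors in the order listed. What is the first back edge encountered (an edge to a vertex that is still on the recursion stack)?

F→C

DFS from I (visiting each vertex's neighbors in the order listed); mark gray on enter, black on exit:
I gray
  C gray
    A gray
      E gray
      E black
    A black
    H gray
      F gray
        F→C: C is gray → back edge
First back edge: F → C.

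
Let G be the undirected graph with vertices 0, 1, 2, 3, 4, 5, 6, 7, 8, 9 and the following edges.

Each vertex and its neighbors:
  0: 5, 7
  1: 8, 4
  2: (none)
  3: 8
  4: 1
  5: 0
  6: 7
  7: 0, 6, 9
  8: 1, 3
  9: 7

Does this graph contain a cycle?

DFS, tracking each vertex's parent; an edge to a visited non-parent vertex closes a cycle.
Start from 0:
visit 0 (parent –)
  visit 5 (parent 0)
    5–0: parent, skip
  visit 7 (parent 0)
    7–0: parent, skip
    visit 6 (parent 7)
      6–7: parent, skip
    visit 9 (parent 7)
      9–7: parent, skip
visit 1 (parent –)
  visit 8 (parent 1)
    8–1: parent, skip
    visit 3 (parent 8)
      3–8: parent, skip
  visit 4 (parent 1)
    4–1: parent, skip
visit 2 (parent –)
No non-parent visited neighbor found — the graph is a forest.

No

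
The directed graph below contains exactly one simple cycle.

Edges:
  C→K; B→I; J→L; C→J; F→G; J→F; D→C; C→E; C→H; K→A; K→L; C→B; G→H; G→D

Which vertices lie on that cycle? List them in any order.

C, D, F, G, J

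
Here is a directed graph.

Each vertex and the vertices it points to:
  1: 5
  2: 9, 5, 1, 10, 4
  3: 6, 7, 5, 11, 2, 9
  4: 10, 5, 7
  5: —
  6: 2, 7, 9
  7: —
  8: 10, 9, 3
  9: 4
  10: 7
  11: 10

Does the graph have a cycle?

DFS with white/gray/black marking, starting from 4:
4 gray
  10 gray
    7 gray
    7 black
  10 black
  5 gray
  5 black
  4→7: 7 black — skip
4 black
1 gray
  1→5: 5 black — skip
1 black
2 gray
  9 gray
    9→4: 4 black — skip
  9 black
  2→5: 5 black — skip
  2→1: 1 black — skip
  2→10: 10 black — skip
  2→4: 4 black — skip
2 black
3 gray
  6 gray
    6→2: 2 black — skip
    6→7: 7 black — skip
    6→9: 9 black — skip
  6 black
  3→7: 7 black — skip
  3→5: 5 black — skip
  11 gray
    11→10: 10 black — skip
  11 black
  3→2: 2 black — skip
  3→9: 9 black — skip
3 black
8 gray
  8→10: 10 black — skip
  8→9: 9 black — skip
  8→3: 3 black — skip
8 black
Every edge goes to a white or black vertex — no back edge, so the graph is acyclic.

No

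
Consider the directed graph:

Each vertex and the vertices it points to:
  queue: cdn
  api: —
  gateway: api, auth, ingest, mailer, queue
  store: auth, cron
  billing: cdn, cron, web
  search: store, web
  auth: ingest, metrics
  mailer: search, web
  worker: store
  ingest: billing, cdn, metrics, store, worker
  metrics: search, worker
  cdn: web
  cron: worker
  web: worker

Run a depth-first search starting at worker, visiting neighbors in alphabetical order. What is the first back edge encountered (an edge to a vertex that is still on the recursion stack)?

DFS from worker (visiting neighbors in alphabetical order); mark gray on enter, black on exit:
worker gray
  store gray
    auth gray
      ingest gray
        billing gray
          cdn gray
            web gray
              web→worker: worker is gray → back edge
First back edge: web → worker.

web→worker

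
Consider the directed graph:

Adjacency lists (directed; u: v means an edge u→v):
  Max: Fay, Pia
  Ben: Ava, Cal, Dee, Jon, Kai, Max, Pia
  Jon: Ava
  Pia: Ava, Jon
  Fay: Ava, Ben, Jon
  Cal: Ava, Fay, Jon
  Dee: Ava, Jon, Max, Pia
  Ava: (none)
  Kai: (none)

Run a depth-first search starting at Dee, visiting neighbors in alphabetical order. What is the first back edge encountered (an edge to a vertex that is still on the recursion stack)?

Cal→Fay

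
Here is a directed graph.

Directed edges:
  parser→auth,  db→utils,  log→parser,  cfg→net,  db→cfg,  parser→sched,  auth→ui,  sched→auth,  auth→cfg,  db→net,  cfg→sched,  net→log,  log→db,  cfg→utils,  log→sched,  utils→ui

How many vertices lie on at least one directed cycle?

A vertex is on a directed cycle iff it belongs to a strongly connected component of size ≥ 2 (or has a self-loop).
The vertices on cycles are {db, cfg, log, net, auth, sched, parser} — 7 in total.

7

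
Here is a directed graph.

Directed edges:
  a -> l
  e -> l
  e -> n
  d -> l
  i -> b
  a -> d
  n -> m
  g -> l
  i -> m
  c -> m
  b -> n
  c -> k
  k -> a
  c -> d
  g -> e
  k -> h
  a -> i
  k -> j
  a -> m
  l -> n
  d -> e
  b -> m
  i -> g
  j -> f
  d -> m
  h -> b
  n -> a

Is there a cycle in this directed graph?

Yes

DFS with white/gray/black marking, starting from f:
f gray
f black
b gray
  m gray
  m black
  n gray
    a gray
      d gray
        e gray
          l gray
            l→n: n is gray → back edge
Back edge found, so a cycle exists: n → a → d → e → l → n.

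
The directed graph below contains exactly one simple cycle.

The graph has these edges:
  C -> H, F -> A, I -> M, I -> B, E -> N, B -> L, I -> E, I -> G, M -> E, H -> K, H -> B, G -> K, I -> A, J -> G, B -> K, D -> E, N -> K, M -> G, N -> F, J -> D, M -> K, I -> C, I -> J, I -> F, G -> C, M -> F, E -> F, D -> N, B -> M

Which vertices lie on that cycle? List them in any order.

B, C, G, H, M

DFS with gray/black marking from M:
M gray
  E gray
    F gray
      A gray
      A black
    F black
    N gray
      K gray
      K black
      N→F: F black — skip
    N black
  E black
  M→F: F black — skip
  M→K: K black — skip
  G gray
    G→K: K black — skip
    C gray
      H gray
        B gray
          B→M: M is gray → back edge
Back edge closes the cycle M → G → C → H → B → M; its vertices are {B, C, G, H, M}.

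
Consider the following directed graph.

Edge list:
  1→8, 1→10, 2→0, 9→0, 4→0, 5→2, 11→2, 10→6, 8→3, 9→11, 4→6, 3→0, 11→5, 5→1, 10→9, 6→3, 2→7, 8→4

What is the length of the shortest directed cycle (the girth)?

For each vertex v, BFS finds the shortest path from v back to v.
The shortest such closed walk is 5 → 1 → 10 → 9 → 11 → 5, length 5.

5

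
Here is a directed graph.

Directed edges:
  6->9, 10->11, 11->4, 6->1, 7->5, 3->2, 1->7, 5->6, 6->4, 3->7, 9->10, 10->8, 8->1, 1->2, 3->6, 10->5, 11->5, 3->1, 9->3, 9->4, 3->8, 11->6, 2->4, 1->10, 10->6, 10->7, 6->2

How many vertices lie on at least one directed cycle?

9

A vertex is on a directed cycle iff it belongs to a strongly connected component of size ≥ 2 (or has a self-loop).
The vertices on cycles are {1, 3, 5, 6, 7, 8, 9, 10, 11} — 9 in total.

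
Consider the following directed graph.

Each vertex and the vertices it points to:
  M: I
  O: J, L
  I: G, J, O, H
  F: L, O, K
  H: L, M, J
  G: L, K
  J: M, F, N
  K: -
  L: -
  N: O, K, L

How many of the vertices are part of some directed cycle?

7

A vertex is on a directed cycle iff it belongs to a strongly connected component of size ≥ 2 (or has a self-loop).
The vertices on cycles are {F, H, I, J, M, N, O} — 7 in total.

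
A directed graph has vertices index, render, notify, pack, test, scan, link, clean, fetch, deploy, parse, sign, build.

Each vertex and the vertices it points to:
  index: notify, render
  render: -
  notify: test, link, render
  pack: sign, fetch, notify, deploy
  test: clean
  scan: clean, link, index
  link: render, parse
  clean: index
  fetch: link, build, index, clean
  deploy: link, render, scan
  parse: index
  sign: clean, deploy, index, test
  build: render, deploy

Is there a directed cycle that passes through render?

No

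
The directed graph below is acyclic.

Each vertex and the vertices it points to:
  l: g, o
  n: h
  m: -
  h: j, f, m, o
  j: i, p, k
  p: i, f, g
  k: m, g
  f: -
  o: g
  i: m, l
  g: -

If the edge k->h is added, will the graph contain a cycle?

Adding k→h creates a cycle iff h can already reach k.
Path from h: h → j → k.
So h → … → k → h is a cycle.

Yes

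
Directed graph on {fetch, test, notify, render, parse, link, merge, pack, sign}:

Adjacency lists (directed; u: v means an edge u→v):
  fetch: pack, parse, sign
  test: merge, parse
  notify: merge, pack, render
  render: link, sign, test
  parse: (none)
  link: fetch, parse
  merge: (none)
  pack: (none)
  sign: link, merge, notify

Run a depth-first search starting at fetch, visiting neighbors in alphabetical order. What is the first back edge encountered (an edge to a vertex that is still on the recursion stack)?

link→fetch

DFS from fetch (visiting neighbors in alphabetical order); mark gray on enter, black on exit:
fetch gray
  pack gray
  pack black
  parse gray
  parse black
  sign gray
    link gray
      link→fetch: fetch is gray → back edge
First back edge: link → fetch.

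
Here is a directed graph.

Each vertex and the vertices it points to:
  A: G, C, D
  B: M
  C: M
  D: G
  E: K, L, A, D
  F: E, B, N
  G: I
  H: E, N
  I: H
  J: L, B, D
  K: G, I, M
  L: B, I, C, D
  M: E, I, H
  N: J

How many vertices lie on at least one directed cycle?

13

A vertex is on a directed cycle iff it belongs to a strongly connected component of size ≥ 2 (or has a self-loop).
The vertices on cycles are {A, B, C, D, E, G, H, I, J, K, L, M, N} — 13 in total.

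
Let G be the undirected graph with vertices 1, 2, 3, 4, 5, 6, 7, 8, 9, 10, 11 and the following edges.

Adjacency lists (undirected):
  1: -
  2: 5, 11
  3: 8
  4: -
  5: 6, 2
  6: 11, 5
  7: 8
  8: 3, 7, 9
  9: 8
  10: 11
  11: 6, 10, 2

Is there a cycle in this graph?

Yes

DFS, tracking each vertex's parent; an edge to a visited non-parent vertex closes a cycle.
Start from 3:
visit 3 (parent –)
  visit 8 (parent 3)
    8–3: parent, skip
    visit 7 (parent 8)
      7–8: parent, skip
    visit 9 (parent 8)
      9–8: parent, skip
visit 1 (parent –)
visit 2 (parent –)
  visit 5 (parent 2)
    visit 6 (parent 5)
      visit 11 (parent 6)
        11–6: parent, skip
        visit 10 (parent 11)
          10–11: parent, skip
        11–2: 2 visited and ≠ parent → cycle
Cycle: 2 – 5 – 6 – 11 – 2.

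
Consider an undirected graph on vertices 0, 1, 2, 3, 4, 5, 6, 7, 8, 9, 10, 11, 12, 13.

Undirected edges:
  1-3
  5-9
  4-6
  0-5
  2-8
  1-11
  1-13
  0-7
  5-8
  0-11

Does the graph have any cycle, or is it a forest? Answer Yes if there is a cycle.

No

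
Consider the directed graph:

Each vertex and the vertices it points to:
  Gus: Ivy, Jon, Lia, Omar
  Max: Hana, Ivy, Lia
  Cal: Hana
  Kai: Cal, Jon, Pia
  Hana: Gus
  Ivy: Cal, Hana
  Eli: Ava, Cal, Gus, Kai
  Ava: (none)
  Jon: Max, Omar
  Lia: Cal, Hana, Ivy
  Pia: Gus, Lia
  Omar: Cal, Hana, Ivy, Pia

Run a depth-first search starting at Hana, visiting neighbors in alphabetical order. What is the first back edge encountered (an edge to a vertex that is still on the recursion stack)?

Cal→Hana

DFS from Hana (visiting neighbors in alphabetical order); mark gray on enter, black on exit:
Hana gray
  Gus gray
    Ivy gray
      Cal gray
        Cal→Hana: Hana is gray → back edge
First back edge: Cal → Hana.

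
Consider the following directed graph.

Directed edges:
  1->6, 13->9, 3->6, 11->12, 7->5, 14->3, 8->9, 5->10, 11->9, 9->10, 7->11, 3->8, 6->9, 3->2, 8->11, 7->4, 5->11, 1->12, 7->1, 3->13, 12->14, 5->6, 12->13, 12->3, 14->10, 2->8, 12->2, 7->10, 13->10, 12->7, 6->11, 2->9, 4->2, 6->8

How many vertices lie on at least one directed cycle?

11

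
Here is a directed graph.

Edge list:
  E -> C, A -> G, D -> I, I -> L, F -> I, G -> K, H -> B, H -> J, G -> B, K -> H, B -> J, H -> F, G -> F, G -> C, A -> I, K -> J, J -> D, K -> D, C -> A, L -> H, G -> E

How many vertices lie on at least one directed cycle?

A vertex is on a directed cycle iff it belongs to a strongly connected component of size ≥ 2 (or has a self-loop).
The vertices on cycles are {A, B, C, D, E, F, G, H, I, J, L} — 11 in total.

11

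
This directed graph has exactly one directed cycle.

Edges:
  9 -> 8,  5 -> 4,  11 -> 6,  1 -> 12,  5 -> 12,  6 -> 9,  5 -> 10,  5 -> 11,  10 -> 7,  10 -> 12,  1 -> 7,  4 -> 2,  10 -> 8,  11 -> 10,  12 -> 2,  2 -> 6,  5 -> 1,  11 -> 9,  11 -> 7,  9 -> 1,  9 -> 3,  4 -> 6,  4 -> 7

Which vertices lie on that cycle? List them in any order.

1, 2, 6, 9, 12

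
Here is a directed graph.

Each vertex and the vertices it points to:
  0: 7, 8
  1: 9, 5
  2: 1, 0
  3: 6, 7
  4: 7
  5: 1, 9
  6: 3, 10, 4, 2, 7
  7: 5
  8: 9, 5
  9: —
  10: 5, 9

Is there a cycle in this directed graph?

Yes

DFS with white/gray/black marking, starting from 5:
5 gray
  1 gray
    9 gray
    9 black
    1→5: 5 is gray → back edge
Back edge found, so a cycle exists: 5 → 1 → 5.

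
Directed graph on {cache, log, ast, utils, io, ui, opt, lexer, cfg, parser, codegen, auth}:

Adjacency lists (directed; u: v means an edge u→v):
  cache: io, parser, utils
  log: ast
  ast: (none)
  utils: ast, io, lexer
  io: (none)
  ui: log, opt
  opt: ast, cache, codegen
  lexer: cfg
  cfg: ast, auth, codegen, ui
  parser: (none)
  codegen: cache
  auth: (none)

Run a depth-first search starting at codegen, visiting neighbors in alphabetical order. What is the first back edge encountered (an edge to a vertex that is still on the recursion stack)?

cfg→codegen

DFS from codegen (visiting neighbors in alphabetical order); mark gray on enter, black on exit:
codegen gray
  cache gray
    io gray
    io black
    parser gray
    parser black
    utils gray
      ast gray
      ast black
      utils→io: io black — skip
      lexer gray
        cfg gray
          cfg→ast: ast black — skip
          auth gray
          auth black
          cfg→codegen: codegen is gray → back edge
First back edge: cfg → codegen.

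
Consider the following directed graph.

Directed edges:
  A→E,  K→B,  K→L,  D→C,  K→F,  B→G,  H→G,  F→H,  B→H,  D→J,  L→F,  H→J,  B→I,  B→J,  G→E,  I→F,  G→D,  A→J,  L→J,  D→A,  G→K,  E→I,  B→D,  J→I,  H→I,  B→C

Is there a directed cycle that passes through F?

F is on a cycle iff F can reach itself via ≥1 edge.
F → H → I → F — yes.

Yes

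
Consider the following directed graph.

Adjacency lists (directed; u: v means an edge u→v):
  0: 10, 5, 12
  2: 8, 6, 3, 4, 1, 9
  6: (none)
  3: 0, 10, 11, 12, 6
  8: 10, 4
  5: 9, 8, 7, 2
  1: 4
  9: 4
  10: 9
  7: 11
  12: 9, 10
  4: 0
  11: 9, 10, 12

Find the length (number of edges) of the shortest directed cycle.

4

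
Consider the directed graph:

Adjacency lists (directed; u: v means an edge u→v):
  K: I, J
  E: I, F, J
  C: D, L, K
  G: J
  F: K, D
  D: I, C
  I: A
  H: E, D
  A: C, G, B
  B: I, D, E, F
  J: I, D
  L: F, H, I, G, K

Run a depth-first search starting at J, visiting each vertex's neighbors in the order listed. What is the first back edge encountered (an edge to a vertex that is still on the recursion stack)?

D->I

DFS from J (visiting each vertex's neighbors in the order listed); mark gray on enter, black on exit:
J gray
  I gray
    A gray
      C gray
        D gray
          D→I: I is gray → back edge
First back edge: D → I.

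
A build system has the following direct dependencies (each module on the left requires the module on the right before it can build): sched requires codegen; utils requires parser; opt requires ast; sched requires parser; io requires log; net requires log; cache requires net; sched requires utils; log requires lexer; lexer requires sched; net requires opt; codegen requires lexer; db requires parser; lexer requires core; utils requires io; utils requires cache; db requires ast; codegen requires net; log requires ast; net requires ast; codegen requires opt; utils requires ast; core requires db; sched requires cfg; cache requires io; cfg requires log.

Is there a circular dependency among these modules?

Yes

DFS with white/gray/black marking, starting from lexer:
lexer gray
  core gray
    db gray
      ast gray
      ast black
      parser gray
      parser black
    db black
  core black
  sched gray
    utils gray
      utils→ast: ast black — skip
      utils→parser: parser black — skip
      io gray
        log gray
          log→lexer: lexer is gray → back edge
Back edge found, so a cycle exists: lexer → sched → utils → io → log → lexer.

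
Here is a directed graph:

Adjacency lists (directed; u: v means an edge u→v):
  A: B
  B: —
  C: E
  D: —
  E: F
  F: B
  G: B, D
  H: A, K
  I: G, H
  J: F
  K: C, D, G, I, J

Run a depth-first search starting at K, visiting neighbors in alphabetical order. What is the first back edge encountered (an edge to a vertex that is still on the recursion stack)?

H->K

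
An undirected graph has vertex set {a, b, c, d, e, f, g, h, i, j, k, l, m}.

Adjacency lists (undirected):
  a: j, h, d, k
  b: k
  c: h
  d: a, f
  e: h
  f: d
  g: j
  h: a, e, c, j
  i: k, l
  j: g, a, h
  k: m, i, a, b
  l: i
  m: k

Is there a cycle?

Yes

DFS, tracking each vertex's parent; an edge to a visited non-parent vertex closes a cycle.
Start from h:
visit h (parent –)
  visit a (parent h)
    visit j (parent a)
      visit g (parent j)
        g–j: parent, skip
      j–a: parent, skip
      j–h: h visited and ≠ parent → cycle
Cycle: h – a – j – h.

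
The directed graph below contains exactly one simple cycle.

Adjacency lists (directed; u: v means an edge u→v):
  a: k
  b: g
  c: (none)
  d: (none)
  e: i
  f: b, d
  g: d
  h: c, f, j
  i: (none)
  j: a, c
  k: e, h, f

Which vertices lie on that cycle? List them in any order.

DFS with gray/black marking from k:
k gray
  e gray
    i gray
    i black
  e black
  h gray
    c gray
    c black
    f gray
      b gray
        g gray
          d gray
          d black
        g black
      b black
      f→d: d black — skip
    f black
    j gray
      a gray
        a→k: k is gray → back edge
Back edge closes the cycle k → h → j → a → k; its vertices are {a, h, j, k}.

a, h, j, k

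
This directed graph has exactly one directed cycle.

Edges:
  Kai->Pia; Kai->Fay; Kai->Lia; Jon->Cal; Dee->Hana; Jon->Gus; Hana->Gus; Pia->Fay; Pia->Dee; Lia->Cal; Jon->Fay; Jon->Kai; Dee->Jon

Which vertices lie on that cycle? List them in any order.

DFS with gray/black marking from Jon:
Jon gray
  Cal gray
  Cal black
  Gus gray
  Gus black
  Kai gray
    Fay gray
    Fay black
    Pia gray
      Pia→Fay: Fay black — skip
      Dee gray
        Hana gray
          Hana→Gus: Gus black — skip
        Hana black
        Dee→Jon: Jon is gray → back edge
Back edge closes the cycle Jon → Kai → Pia → Dee → Jon; its vertices are {Dee, Jon, Kai, Pia}.

Dee, Jon, Kai, Pia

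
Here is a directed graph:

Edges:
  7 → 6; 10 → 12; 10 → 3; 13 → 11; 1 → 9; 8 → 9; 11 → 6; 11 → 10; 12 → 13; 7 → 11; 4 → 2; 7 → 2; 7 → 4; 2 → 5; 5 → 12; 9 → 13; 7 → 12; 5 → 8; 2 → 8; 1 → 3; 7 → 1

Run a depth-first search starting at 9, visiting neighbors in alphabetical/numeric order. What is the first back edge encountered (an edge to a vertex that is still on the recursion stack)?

DFS from 9 (visiting neighbors in alphabetical/numeric order); mark gray on enter, black on exit:
9 gray
  13 gray
    11 gray
      6 gray
      6 black
      10 gray
        3 gray
        3 black
        12 gray
          12→13: 13 is gray → back edge
First back edge: 12 → 13.

12->13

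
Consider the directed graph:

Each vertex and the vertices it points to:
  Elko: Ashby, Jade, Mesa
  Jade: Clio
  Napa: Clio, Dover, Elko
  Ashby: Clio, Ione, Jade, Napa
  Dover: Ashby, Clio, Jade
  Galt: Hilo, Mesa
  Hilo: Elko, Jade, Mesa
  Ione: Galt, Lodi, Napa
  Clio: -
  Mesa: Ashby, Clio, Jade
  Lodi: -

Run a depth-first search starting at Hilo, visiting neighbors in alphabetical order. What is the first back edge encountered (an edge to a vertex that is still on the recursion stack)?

Galt→Hilo

DFS from Hilo (visiting neighbors in alphabetical order); mark gray on enter, black on exit:
Hilo gray
  Elko gray
    Ashby gray
      Clio gray
      Clio black
      Ione gray
        Galt gray
          Galt→Hilo: Hilo is gray → back edge
First back edge: Galt → Hilo.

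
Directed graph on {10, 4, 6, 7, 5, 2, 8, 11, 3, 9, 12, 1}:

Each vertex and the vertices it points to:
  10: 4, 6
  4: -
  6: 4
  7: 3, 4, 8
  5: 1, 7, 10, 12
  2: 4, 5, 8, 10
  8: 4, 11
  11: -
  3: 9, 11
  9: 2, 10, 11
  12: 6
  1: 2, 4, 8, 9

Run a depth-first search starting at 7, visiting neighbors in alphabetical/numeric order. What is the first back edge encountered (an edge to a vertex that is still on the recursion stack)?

1->2

DFS from 7 (visiting neighbors in alphabetical/numeric order); mark gray on enter, black on exit:
7 gray
  3 gray
    9 gray
      2 gray
        4 gray
        4 black
        5 gray
          1 gray
            1→2: 2 is gray → back edge
First back edge: 1 → 2.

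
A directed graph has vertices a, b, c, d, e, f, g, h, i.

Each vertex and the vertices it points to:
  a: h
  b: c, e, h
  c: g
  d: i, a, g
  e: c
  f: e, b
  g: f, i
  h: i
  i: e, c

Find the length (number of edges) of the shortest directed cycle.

3

For each vertex v, BFS finds the shortest path from v back to v.
The shortest such closed walk is g → i → c → g, length 3.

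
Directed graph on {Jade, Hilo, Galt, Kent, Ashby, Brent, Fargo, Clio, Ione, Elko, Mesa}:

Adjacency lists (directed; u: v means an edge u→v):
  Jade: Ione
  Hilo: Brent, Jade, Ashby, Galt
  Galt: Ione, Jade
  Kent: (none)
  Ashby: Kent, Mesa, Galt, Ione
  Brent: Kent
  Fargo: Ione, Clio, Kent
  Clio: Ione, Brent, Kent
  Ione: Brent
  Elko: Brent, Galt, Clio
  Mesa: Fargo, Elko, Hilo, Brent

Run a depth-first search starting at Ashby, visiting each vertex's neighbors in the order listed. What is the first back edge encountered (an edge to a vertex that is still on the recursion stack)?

DFS from Ashby (visiting each vertex's neighbors in the order listed); mark gray on enter, black on exit:
Ashby gray
  Kent gray
  Kent black
  Mesa gray
    Fargo gray
      Ione gray
        Brent gray
          Brent→Kent: Kent black — skip
        Brent black
      Ione black
      Clio gray
        Clio→Ione: Ione black — skip
        Clio→Brent: Brent black — skip
        Clio→Kent: Kent black — skip
      Clio black
      Fargo→Kent: Kent black — skip
    Fargo black
    Elko gray
      Elko→Brent: Brent black — skip
      Galt gray
        Galt→Ione: Ione black — skip
        Jade gray
          Jade→Ione: Ione black — skip
        Jade black
      Galt black
      Elko→Clio: Clio black — skip
    Elko black
    Hilo gray
      Hilo→Brent: Brent black — skip
      Hilo→Jade: Jade black — skip
      Hilo→Ashby: Ashby is gray → back edge
First back edge: Hilo → Ashby.

Hilo->Ashby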